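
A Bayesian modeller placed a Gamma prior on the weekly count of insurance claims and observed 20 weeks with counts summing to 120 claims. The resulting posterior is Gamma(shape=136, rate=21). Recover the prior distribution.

Gamma–Poisson conjugacy: posterior shape = α + Σxᵢ, posterior rate = β + n.
So α = 136 − 120 = 16 and β = 21 − 20 = 1.

Gamma(shape=16, rate=1)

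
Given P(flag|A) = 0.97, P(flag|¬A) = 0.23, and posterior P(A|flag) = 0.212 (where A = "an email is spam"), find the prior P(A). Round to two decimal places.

P(A) = 0.06

In odds form, posterior odds = prior odds × likelihood ratio, so prior odds = posterior odds ÷ LR.
Posterior odds = 0.212/(1−0.212) = 0.2690. LR = 0.97/0.23 = 4.2174.
Prior odds = 0.2690/4.2174 = 0.0638, so P(A) = 0.0638/(1+0.0638) ≈ 0.06.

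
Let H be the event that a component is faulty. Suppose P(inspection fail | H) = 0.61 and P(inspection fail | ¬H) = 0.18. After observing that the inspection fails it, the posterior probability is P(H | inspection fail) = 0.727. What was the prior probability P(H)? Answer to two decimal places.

P(H) = 0.44

Bayes' rule in odds form gives O(H|E) = O(H)·[P(E|H)/P(E|¬H)], hence O(H) = O(H|E)/LR.
Posterior odds = 0.727/(1−0.727) = 2.6630. LR = 0.61/0.18 = 3.3889.
Prior odds = 2.6630/3.3889 = 0.7858, so P(H) = 0.7858/(1+0.7858) ≈ 0.44.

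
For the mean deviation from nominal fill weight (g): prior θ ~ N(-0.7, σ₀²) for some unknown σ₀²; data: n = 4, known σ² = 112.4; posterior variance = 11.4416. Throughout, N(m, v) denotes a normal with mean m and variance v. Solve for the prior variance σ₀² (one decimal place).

For the Normal–Normal model with known σ², precisions add: τ_n = τ₀ + n/σ².
So 1/σ₀² = 1/11.4416 − 4/112.4 = 0.087400 − 0.035587 = 0.051813.
Hence σ₀² = 1/0.051813 ≈ 19.3.

σ₀² = 19.3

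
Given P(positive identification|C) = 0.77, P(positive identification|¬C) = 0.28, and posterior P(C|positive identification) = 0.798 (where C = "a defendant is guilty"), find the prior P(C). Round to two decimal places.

P(C) = 0.59

In odds form, posterior odds = prior odds × likelihood ratio, so prior odds = posterior odds ÷ LR.
Posterior odds = 0.798/(1−0.798) = 3.9505. LR = 0.77/0.28 = 2.7500.
Prior odds = 3.9505/2.7500 = 1.4365, so P(C) = 1.4365/(1+1.4365) ≈ 0.59.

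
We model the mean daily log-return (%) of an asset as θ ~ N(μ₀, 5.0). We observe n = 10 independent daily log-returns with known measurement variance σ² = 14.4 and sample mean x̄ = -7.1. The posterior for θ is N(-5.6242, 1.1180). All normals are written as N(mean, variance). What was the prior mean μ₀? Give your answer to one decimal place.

μ₀ = -0.5

The posterior mean is a precision-weighted average: μ_n = (τ₀μ₀ + τ_data·x̄)/(τ₀+τ_data), with τ₀=1/σ₀² and τ_data=n/σ².
Here τ₀ = 1/5.0 = 0.200000 and τ_data = 10/14.4 = 0.694444, so τ_n = 0.894444.
Rearranging for μ₀: μ₀ = (μ_n·τ_n − τ_data·x̄)/τ₀ = (-5.6242·0.894444 − 0.694444·-7.1) / 0.200000 = -0.099980/0.200000 ≈ -0.5.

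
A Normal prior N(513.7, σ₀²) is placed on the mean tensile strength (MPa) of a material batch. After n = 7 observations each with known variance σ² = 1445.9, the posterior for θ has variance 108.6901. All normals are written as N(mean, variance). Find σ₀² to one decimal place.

σ₀² = 229.4

Posterior precision equals prior precision plus data precision: 1/σ_n² = 1/σ₀² + n/σ².
So 1/σ₀² = 1/108.6901 − 7/1445.9 = 0.009200 − 0.004841 = 0.004359.
Hence σ₀² = 1/0.004359 ≈ 229.4.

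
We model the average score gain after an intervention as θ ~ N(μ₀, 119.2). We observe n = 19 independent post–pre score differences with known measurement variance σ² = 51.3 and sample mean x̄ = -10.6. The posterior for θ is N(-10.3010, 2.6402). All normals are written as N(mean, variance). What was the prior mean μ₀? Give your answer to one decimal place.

μ₀ = 2.9

The posterior mean is a precision-weighted average: μ_n = (τ₀μ₀ + τ_data·x̄)/(τ₀+τ_data), with τ₀=1/σ₀² and τ_data=n/σ².
Here τ₀ = 1/119.2 = 0.008389 and τ_data = 19/51.3 = 0.370370, so τ_n = 0.378759.
Rearranging for μ₀: μ₀ = (μ_n·τ_n − τ_data·x̄)/τ₀ = (-10.3010·0.378759 − 0.370370·-10.6) / 0.008389 = 0.024326/0.008389 ≈ 2.9.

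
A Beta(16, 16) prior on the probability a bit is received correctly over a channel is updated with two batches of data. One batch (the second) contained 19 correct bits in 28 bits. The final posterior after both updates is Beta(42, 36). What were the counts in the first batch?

Sequential conjugate updates are equivalent to a single update on the pooled data, so total successes = posterior α − prior α and total failures = posterior β − prior β.
Total across both batches: 42−16=26 correct bits, 36−16=20 errors.
Subtract the second batch: 26−19=7 correct bits and 20−9=11 errors.

7 correct bits and 11 errors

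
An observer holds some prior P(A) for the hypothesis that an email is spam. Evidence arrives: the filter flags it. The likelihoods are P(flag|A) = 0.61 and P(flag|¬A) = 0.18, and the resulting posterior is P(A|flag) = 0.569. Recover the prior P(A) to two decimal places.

P(A) = 0.28

In odds form, posterior odds = prior odds × likelihood ratio, so prior odds = posterior odds ÷ LR.
Posterior odds = 0.569/(1−0.569) = 1.3202. LR = 0.61/0.18 = 3.3889.
Prior odds = 1.3202/3.3889 = 0.3896, so P(A) = 0.3896/(1+0.3896) ≈ 0.28.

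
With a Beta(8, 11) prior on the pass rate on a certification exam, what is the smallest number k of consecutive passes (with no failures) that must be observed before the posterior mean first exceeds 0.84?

k = 50

After k passes and 0 failures the posterior is Beta(8+k, 11), with mean (8+k)/(8+11+k).
Set (8+k)/(19+k) > 0.84 and solve: k > (0.84·19 − 8)/(1 − 0.84) = 49.750.
The smallest integer exceeding 49.750 is 50.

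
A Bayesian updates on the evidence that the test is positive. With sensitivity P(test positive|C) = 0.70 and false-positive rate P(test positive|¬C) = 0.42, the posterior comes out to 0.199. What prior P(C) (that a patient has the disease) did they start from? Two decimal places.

Bayes' rule in odds form gives O(C|E) = O(C)·[P(E|C)/P(E|¬C)], hence O(C) = O(C|E)/LR.
Posterior odds = 0.199/(1−0.199) = 0.2484. LR = 0.70/0.42 = 1.6667.
Prior odds = 0.2484/1.6667 = 0.1490, so P(C) = 0.1490/(1+0.1490) ≈ 0.13.

P(C) = 0.13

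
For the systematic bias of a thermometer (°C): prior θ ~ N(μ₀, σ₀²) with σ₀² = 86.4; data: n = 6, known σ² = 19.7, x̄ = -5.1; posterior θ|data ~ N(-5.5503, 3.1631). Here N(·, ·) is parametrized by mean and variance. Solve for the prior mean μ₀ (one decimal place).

μ₀ = -17.4

The posterior mean is a precision-weighted average: μ_n = (τ₀μ₀ + τ_data·x̄)/(τ₀+τ_data), with τ₀=1/σ₀² and τ_data=n/σ².
Here τ₀ = 1/86.4 = 0.011574 and τ_data = 6/19.7 = 0.304569, so τ_n = 0.316143.
Rearranging for μ₀: μ₀ = (μ_n·τ_n − τ_data·x̄)/τ₀ = (-5.5503·0.316143 − 0.304569·-5.1) / 0.011574 = -0.201387/0.011574 ≈ -17.4.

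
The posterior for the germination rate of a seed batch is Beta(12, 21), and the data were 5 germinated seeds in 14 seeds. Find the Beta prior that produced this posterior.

Beta is conjugate to the binomial likelihood: posterior = Beta(α+s, β+f).
So α = 12 − 5 = 7 and β = 21 − 9 = 12.

Beta(7, 12)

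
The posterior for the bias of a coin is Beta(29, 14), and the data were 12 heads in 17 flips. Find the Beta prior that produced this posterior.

Under Beta–binomial conjugacy the posterior parameters are (α+s, β+f).
So α = 29 − 12 = 17 and β = 14 − 5 = 9.

Beta(17, 9)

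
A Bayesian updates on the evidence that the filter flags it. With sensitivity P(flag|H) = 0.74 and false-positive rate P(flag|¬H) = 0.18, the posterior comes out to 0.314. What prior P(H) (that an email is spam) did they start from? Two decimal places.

P(H) = 0.10

Bayes' rule in odds form gives O(H|E) = O(H)·[P(E|H)/P(E|¬H)], hence O(H) = O(H|E)/LR.
Posterior odds = 0.314/(1−0.314) = 0.4577. LR = 0.74/0.18 = 4.1111.
Prior odds = 0.4577/4.1111 = 0.1113, so P(H) = 0.1113/(1+0.1113) ≈ 0.10.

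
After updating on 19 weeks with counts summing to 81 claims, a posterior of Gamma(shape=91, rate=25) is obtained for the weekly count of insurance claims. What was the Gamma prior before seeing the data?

Gamma(shape=10, rate=6)

A Gamma(α, β) prior (rate parametrization) on a Poisson rate with n observations summing to S gives posterior Gamma(α+S, β+n).
So α = 91 − 81 = 10 and β = 25 − 19 = 6.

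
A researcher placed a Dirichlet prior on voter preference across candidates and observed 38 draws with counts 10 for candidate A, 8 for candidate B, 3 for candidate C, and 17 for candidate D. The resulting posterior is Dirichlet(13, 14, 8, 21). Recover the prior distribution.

For a Dirichlet(α) prior with multinomial counts c, the posterior is Dirichlet(α + c) componentwise.
Subtract each count from the matching posterior parameter: 13−10=3, 14−8=6, 8−3=5, 21−17=4.

Dirichlet(3, 6, 5, 4)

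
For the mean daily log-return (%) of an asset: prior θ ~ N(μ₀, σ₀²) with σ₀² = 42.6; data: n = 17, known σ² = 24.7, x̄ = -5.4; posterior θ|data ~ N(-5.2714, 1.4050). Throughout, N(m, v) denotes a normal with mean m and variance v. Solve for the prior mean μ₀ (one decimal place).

μ₀ = -1.5

The posterior mean is a precision-weighted average: μ_n = (τ₀μ₀ + τ_data·x̄)/(τ₀+τ_data), with τ₀=1/σ₀² and τ_data=n/σ².
Here τ₀ = 1/42.6 = 0.023474 and τ_data = 17/24.7 = 0.688259, so τ_n = 0.711733.
Rearranging for μ₀: μ₀ = (μ_n·τ_n − τ_data·x̄)/τ₀ = (-5.2714·0.711733 − 0.688259·-5.4) / 0.023474 = -0.035231/0.023474 ≈ -1.5.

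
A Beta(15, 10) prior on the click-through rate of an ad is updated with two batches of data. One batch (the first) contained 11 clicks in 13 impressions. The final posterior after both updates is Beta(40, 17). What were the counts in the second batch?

14 clicks and 5 non-clicks

Sequential conjugate updates are equivalent to a single update on the pooled data, so total successes = posterior α − prior α and total failures = posterior β − prior β.
Total across both batches: 40−15=25 clicks, 17−10=7 non-clicks.
Subtract the first batch: 25−11=14 clicks and 7−2=5 non-clicks.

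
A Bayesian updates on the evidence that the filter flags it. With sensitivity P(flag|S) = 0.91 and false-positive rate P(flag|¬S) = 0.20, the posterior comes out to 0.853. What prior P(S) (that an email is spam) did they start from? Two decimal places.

In odds form, posterior odds = prior odds × likelihood ratio, so prior odds = posterior odds ÷ LR.
Posterior odds = 0.853/(1−0.853) = 5.8027. LR = 0.91/0.20 = 4.5500.
Prior odds = 5.8027/4.5500 = 1.2753, so P(S) = 1.2753/(1+1.2753) ≈ 0.56.

P(S) = 0.56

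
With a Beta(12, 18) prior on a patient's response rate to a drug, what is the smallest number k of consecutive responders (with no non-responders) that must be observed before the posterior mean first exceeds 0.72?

k = 35

After k responders and 0 non-responders the posterior is Beta(12+k, 18), with mean (12+k)/(12+18+k).
Set (12+k)/(30+k) > 0.72 and solve: k > (0.72·30 − 12)/(1 − 0.72) = 34.286.
The smallest integer exceeding 34.286 is 35, and checking k=35: (47)/(65) = 0.7231 > 0.72.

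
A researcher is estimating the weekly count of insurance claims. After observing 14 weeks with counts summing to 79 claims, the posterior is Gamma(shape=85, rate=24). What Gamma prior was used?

Gamma(shape=6, rate=10)

A Gamma(α, β) prior (rate parametrization) on a Poisson rate with n observations summing to S gives posterior Gamma(α+S, β+n).
So α = 85 − 79 = 6 and β = 24 − 14 = 10.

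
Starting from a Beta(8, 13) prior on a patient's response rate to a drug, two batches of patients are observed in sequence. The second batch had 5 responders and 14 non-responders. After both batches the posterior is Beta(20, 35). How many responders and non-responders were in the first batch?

Because Beta–binomial updating is additive in the counts, the combined data contributed (α_post−α_prior, β_post−β_prior) successes and failures.
Total across both batches: 20−8=12 responders, 35−13=22 non-responders.
Subtract the second batch: 12−5=7 responders and 22−14=8 non-responders.

7 responders and 8 non-responders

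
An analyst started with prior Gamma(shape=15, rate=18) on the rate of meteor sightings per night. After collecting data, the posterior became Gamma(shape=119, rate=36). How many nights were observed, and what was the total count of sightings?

n = 18 nights with total 104 sightings

A Gamma(α, β) prior (rate parametrization) on a Poisson rate with n observations summing to S gives posterior Gamma(α+S, β+n).
Matching: Σxᵢ = 119 − 15 = 104 and n = 36 − 18 = 18.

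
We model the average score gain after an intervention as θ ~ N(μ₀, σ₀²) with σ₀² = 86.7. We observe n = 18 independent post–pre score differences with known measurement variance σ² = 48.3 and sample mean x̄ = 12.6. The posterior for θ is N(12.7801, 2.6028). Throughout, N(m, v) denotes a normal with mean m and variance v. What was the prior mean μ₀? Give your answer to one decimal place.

μ₀ = 18.6

The posterior mean is a precision-weighted average: μ_n = (τ₀μ₀ + τ_data·x̄)/(τ₀+τ_data), with τ₀=1/σ₀² and τ_data=n/σ².
Here τ₀ = 1/86.7 = 0.011534 and τ_data = 18/48.3 = 0.372671, so τ_n = 0.384205.
Rearranging for μ₀: μ₀ = (μ_n·τ_n − τ_data·x̄)/τ₀ = (12.7801·0.384205 − 0.372671·12.6) / 0.011534 = 0.214524/0.011534 ≈ 18.6.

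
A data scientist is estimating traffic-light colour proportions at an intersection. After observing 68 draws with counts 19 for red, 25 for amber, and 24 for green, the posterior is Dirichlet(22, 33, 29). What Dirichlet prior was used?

For a Dirichlet(α) prior with multinomial counts c, the posterior is Dirichlet(α + c) componentwise.
Subtract each count from the matching posterior parameter: 22−19=3, 33−25=8, 29−24=5.

Dirichlet(3, 8, 5)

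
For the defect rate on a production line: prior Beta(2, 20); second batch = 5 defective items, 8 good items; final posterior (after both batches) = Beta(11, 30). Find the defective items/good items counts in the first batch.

4 defective items and 2 good items

Because Beta–binomial updating is additive in the counts, the combined data contributed (α_post−α_prior, β_post−β_prior) successes and failures.
Total across both batches: 11−2=9 defective items, 30−20=10 good items.
Subtract the second batch: 9−5=4 defective items and 10−8=2 good items.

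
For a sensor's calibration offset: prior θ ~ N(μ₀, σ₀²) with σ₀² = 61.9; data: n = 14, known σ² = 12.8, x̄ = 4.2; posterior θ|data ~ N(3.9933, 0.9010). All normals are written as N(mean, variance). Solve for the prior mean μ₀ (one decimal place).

The posterior mean is a precision-weighted average: μ_n = (τ₀μ₀ + τ_data·x̄)/(τ₀+τ_data), with τ₀=1/σ₀² and τ_data=n/σ².
Here τ₀ = 1/61.9 = 0.016155 and τ_data = 14/12.8 = 1.093750, so τ_n = 1.109905.
Rearranging for μ₀: μ₀ = (μ_n·τ_n − τ_data·x̄)/τ₀ = (3.9933·1.109905 − 1.093750·4.2) / 0.016155 = -0.161566/0.016155 ≈ -10.0.

μ₀ = -10.0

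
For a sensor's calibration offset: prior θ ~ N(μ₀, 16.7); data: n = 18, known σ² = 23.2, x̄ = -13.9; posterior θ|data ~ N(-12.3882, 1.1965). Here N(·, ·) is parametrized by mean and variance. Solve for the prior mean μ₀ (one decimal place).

The posterior mean is a precision-weighted average: μ_n = (τ₀μ₀ + τ_data·x̄)/(τ₀+τ_data), with τ₀=1/σ₀² and τ_data=n/σ².
Here τ₀ = 1/16.7 = 0.059880 and τ_data = 18/23.2 = 0.775862, so τ_n = 0.835742.
Rearranging for μ₀: μ₀ = (μ_n·τ_n − τ_data·x̄)/τ₀ = (-12.3882·0.835742 − 0.775862·-13.9) / 0.059880 = 0.431143/0.059880 ≈ 7.2.

μ₀ = 7.2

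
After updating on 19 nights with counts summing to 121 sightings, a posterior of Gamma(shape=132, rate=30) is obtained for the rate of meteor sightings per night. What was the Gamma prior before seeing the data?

A Gamma(α, β) prior (rate parametrization) on a Poisson rate with n observations summing to S gives posterior Gamma(α+S, β+n).
So α = 132 − 121 = 11 and β = 30 − 19 = 11.

Gamma(shape=11, rate=11)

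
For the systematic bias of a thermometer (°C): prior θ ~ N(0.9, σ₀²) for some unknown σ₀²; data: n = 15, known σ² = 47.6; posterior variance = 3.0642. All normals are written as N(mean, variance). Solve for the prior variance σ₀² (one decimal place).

For the Normal–Normal model with known σ², precisions add: τ_n = τ₀ + n/σ².
So 1/σ₀² = 1/3.0642 − 15/47.6 = 0.326349 − 0.315126 = 0.011223.
Hence σ₀² = 1/0.011223 ≈ 89.1.

σ₀² = 89.1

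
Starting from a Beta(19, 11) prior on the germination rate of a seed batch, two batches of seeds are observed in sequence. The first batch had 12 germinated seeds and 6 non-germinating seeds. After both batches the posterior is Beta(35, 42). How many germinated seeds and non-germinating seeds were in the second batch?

4 germinated seeds and 25 non-germinating seeds

Because Beta–binomial updating is additive in the counts, the combined data contributed (α_post−α_prior, β_post−β_prior) successes and failures.
Total across both batches: 35−19=16 germinated seeds, 42−11=31 non-germinating seeds.
Subtract the first batch: 16−12=4 germinated seeds and 31−6=25 non-germinating seeds.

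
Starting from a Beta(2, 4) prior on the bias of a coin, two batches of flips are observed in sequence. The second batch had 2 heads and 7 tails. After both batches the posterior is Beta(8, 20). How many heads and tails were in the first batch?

4 heads and 9 tails

Sequential conjugate updates are equivalent to a single update on the pooled data, so total successes = posterior α − prior α and total failures = posterior β − prior β.
Total across both batches: 8−2=6 heads, 20−4=16 tails.
Subtract the second batch: 6−2=4 heads and 16−7=9 tails.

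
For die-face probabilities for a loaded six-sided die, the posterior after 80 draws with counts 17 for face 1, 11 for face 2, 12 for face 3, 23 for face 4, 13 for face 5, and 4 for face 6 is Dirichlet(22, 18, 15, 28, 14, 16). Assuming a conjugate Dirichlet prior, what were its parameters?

For a Dirichlet(α) prior with multinomial counts c, the posterior is Dirichlet(α + c) componentwise.
Subtract each count from the matching posterior parameter: 22−17=5, 18−11=7, 15−12=3, 28−23=5, 14−13=1, 16−4=12.

Dirichlet(5, 7, 3, 5, 1, 12)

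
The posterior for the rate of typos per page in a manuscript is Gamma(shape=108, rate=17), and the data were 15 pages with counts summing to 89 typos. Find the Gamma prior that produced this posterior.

Gamma–Poisson conjugacy: posterior shape = α + Σxᵢ, posterior rate = β + n.
So α = 108 − 89 = 19 and β = 17 − 15 = 2.

Gamma(shape=19, rate=2)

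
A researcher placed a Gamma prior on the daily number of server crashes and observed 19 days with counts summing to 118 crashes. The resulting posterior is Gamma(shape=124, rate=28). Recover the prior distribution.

Gamma–Poisson conjugacy: posterior shape = α + Σxᵢ, posterior rate = β + n.
So α = 124 − 118 = 6 and β = 28 − 19 = 9.

Gamma(shape=6, rate=9)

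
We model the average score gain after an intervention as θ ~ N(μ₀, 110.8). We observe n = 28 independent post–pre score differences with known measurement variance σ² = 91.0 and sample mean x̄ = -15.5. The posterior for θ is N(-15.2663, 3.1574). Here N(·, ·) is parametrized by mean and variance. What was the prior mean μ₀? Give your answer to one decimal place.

With known observation variance, the Normal–Normal posterior has precision τ_n = τ₀ + n/σ² and mean μ_n = (τ₀μ₀ + (n/σ²)x̄)/τ_n.
Here τ₀ = 1/110.8 = 0.009025 and τ_data = 28/91.0 = 0.307692, so τ_n = 0.316717.
Rearranging for μ₀: μ₀ = (μ_n·τ_n − τ_data·x̄)/τ₀ = (-15.2663·0.316717 − 0.307692·-15.5) / 0.009025 = -0.065871/0.009025 ≈ -7.3.

μ₀ = -7.3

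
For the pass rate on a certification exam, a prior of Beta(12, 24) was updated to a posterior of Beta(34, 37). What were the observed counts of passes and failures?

Beta is conjugate to the binomial likelihood: posterior = Beta(a+s, b+f).
Match parameters: s=34−12=22, f=37−24=13.

22 passes and 13 failures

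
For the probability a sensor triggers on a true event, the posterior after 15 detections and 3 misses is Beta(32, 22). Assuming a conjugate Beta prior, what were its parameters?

A Beta(α, β) prior with s successes and f failures in binomial data gives a Beta(α+s, β+f) posterior.
So α = 32 − 15 = 17 and β = 22 − 3 = 19.

Beta(17, 19)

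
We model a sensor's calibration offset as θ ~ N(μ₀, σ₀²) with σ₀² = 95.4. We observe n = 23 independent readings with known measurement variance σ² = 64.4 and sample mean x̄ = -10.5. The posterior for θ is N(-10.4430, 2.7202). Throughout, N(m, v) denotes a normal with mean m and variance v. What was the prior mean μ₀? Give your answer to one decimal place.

μ₀ = -8.5

With known observation variance, the Normal–Normal posterior has precision τ_n = τ₀ + n/σ² and mean μ_n = (τ₀μ₀ + (n/σ²)x̄)/τ_n.
Here τ₀ = 1/95.4 = 0.010482 and τ_data = 23/64.4 = 0.357143, so τ_n = 0.367625.
Rearranging for μ₀: μ₀ = (μ_n·τ_n − τ_data·x̄)/τ₀ = (-10.4430·0.367625 − 0.357143·-10.5) / 0.010482 = -0.089106/0.010482 ≈ -8.5.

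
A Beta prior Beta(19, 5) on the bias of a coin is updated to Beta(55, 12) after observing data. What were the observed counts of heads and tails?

36 heads and 7 tails

Under Beta–binomial conjugacy the posterior parameters are (α+s, β+f).
So s = 55 − 19 = 36 and f = 12 − 5 = 7.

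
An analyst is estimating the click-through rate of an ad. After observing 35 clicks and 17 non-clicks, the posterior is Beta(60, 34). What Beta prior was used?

A Beta(a, b) prior with s successes and f failures in binomial data gives a Beta(a+s, b+f) posterior.
So a = 60 − 35 = 25 and b = 34 − 17 = 17.

Beta(25, 17)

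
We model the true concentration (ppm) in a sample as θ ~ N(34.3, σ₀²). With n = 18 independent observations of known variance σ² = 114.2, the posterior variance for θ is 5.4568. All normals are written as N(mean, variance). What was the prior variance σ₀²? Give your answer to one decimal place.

σ₀² = 39.0

Posterior precision equals prior precision plus data precision: 1/σ_n² = 1/σ₀² + n/σ².
So 1/σ₀² = 1/5.4568 − 18/114.2 = 0.183258 − 0.157618 = 0.025640.
Hence σ₀² = 1/0.025640 ≈ 39.0.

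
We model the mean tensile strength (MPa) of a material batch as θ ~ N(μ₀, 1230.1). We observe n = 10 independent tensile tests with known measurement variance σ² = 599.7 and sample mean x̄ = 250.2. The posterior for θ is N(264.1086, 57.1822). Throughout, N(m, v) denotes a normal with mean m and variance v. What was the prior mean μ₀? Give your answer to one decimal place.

μ₀ = 549.4

The posterior mean is a precision-weighted average: μ_n = (τ₀μ₀ + τ_data·x̄)/(τ₀+τ_data), with τ₀=1/σ₀² and τ_data=n/σ².
Here τ₀ = 1/1230.1 = 0.000813 and τ_data = 10/599.7 = 0.016675, so τ_n = 0.017488.
Rearranging for μ₀: μ₀ = (μ_n·τ_n − τ_data·x̄)/τ₀ = (264.1086·0.017488 − 0.016675·250.2) / 0.000813 = 0.446646/0.000813 ≈ 549.4.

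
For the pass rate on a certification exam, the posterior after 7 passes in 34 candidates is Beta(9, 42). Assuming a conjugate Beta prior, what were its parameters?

Beta(2, 15)

Under Beta–binomial conjugacy the posterior parameters are (a+s, b+f).
Subtract the data counts: 9−7=2, 42−27=15.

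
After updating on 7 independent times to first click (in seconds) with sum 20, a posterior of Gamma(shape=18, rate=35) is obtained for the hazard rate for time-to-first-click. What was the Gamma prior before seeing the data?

Gamma(shape=11, rate=15)

For an exponential likelihood with a Gamma(α, β) prior on the rate, n observations with total T give posterior Gamma(α+n, β+T).
So α = 18 − 7 = 11 and β = 35 − 20 = 15.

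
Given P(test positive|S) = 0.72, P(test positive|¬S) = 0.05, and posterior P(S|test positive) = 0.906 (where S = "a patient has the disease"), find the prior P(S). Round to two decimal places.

P(S) = 0.40

In odds form, posterior odds = prior odds × likelihood ratio, so prior odds = posterior odds ÷ LR.
Posterior odds = 0.906/(1−0.906) = 9.6383. LR = 0.72/0.05 = 14.4000.
Prior odds = 9.6383/14.4000 = 0.6693, so P(S) = 0.6693/(1+0.6693) ≈ 0.40.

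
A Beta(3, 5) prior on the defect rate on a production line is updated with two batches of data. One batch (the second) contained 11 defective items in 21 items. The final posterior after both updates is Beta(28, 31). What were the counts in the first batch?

14 defective items and 16 good items

Sequential conjugate updates are equivalent to a single update on the pooled data, so total successes = posterior α − prior α and total failures = posterior β − prior β.
Total across both batches: 28−3=25 defective items, 31−5=26 good items.
Subtract the second batch: 25−11=14 defective items and 26−10=16 good items.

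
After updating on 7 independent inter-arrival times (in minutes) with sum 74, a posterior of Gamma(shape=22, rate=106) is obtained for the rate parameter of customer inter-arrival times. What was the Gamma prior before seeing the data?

Gamma(shape=15, rate=32)

Gamma–exponential conjugacy: posterior shape = α + n, posterior rate = β + Σtᵢ.
So α = 22 − 7 = 15 and β = 106 − 74 = 32.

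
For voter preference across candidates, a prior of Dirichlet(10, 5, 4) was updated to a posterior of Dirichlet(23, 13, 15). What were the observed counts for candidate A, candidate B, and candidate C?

For a Dirichlet(α) prior with multinomial counts c, the posterior is Dirichlet(α + c) componentwise.
Counts are posterior − prior componentwise: 23−10=13, 13−5=8, 15−4=11.

counts (13, 8, 11)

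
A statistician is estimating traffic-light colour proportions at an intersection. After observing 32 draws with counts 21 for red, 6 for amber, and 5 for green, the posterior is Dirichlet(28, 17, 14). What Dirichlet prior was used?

For a Dirichlet(α) prior with multinomial counts c, the posterior is Dirichlet(α + c) componentwise.
Subtract each count from the matching posterior parameter: 28−21=7, 17−6=11, 14−5=9.

Dirichlet(7, 11, 9)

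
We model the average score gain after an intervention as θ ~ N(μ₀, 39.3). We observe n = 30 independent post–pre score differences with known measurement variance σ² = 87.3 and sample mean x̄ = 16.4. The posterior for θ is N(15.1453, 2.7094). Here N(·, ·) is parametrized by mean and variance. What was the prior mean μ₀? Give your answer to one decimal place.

μ₀ = -1.8

The posterior mean is a precision-weighted average: μ_n = (τ₀μ₀ + τ_data·x̄)/(τ₀+τ_data), with τ₀=1/σ₀² and τ_data=n/σ².
Here τ₀ = 1/39.3 = 0.025445 and τ_data = 30/87.3 = 0.343643, so τ_n = 0.369088.
Rearranging for μ₀: μ₀ = (μ_n·τ_n − τ_data·x̄)/τ₀ = (15.1453·0.369088 − 0.343643·16.4) / 0.025445 = -0.045797/0.025445 ≈ -1.8.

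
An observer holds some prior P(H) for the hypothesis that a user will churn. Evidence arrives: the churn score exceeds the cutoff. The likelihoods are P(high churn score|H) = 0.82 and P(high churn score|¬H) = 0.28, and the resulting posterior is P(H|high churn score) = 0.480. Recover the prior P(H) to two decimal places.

P(H) = 0.24

Bayes' rule in odds form gives O(H|E) = O(H)·[P(E|H)/P(E|¬H)], hence O(H) = O(H|E)/LR.
Posterior odds = 0.480/(1−0.480) = 0.9231. LR = 0.82/0.28 = 2.9286.
Prior odds = 0.9231/2.9286 = 0.3152, so P(H) = 0.3152/(1+0.3152) ≈ 0.24.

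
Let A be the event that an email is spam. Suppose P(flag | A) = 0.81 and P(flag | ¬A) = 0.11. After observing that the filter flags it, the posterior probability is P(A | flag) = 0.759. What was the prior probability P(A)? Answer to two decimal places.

Bayes' rule in odds form gives O(A|E) = O(A)·[P(E|A)/P(E|¬A)], hence O(A) = O(A|E)/LR.
Posterior odds = 0.759/(1−0.759) = 3.1494. LR = 0.81/0.11 = 7.3636.
Prior odds = 3.1494/7.3636 = 0.4277, so P(A) = 0.4277/(1+0.4277) ≈ 0.30.

P(A) = 0.30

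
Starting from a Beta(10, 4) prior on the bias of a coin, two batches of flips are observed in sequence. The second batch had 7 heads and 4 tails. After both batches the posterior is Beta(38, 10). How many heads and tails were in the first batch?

21 heads and 2 tails

Sequential conjugate updates are equivalent to a single update on the pooled data, so total successes = posterior α − prior α and total failures = posterior β − prior β.
Total across both batches: 38−10=28 heads, 10−4=6 tails.
Subtract the second batch: 28−7=21 heads and 6−4=2 tails.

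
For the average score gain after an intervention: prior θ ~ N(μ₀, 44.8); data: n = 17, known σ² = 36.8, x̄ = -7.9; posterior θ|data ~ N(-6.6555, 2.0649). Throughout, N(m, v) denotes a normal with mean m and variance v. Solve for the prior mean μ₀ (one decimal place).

μ₀ = 19.1

The posterior mean is a precision-weighted average: μ_n = (τ₀μ₀ + τ_data·x̄)/(τ₀+τ_data), with τ₀=1/σ₀² and τ_data=n/σ².
Here τ₀ = 1/44.8 = 0.022321 and τ_data = 17/36.8 = 0.461957, so τ_n = 0.484278.
Rearranging for μ₀: μ₀ = (μ_n·τ_n − τ_data·x̄)/τ₀ = (-6.6555·0.484278 − 0.461957·-7.9) / 0.022321 = 0.426348/0.022321 ≈ 19.1.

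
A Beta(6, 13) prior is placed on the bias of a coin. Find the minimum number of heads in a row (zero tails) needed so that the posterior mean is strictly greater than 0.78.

k = 41

After k heads and 0 tails the posterior is Beta(6+k, 13), with mean (6+k)/(6+13+k).
Set (6+k)/(19+k) > 0.78 and solve: k > (0.78·19 − 6)/(1 − 0.78) = 40.091.
The smallest integer exceeding 40.091 is 41.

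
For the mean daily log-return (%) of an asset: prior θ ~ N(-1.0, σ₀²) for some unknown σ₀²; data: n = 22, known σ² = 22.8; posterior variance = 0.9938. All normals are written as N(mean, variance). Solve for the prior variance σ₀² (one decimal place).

For the Normal–Normal model with known σ², precisions add: τ_n = τ₀ + n/σ².
So 1/σ₀² = 1/0.9938 − 22/22.8 = 1.006239 − 0.964912 = 0.041327.
Hence σ₀² = 1/0.041327 ≈ 24.2.

σ₀² = 24.2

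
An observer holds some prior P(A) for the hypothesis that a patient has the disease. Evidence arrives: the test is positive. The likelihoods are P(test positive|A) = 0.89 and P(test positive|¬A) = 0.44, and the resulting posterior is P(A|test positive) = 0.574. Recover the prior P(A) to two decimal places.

P(A) = 0.40

In odds form, posterior odds = prior odds × likelihood ratio, so prior odds = posterior odds ÷ LR.
Posterior odds = 0.574/(1−0.574) = 1.3474. LR = 0.89/0.44 = 2.0227.
Prior odds = 1.3474/2.0227 = 0.6661, so P(A) = 0.6661/(1+0.6661) ≈ 0.40.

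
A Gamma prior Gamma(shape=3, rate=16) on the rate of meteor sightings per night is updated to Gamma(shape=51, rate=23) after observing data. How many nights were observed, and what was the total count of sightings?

A Gamma(α, β) prior (rate parametrization) on a Poisson rate with n observations summing to S gives posterior Gamma(α+S, β+n).
Matching: Σxᵢ = 51 − 3 = 48 and n = 23 − 16 = 7.

n = 7 nights with total 48 sightings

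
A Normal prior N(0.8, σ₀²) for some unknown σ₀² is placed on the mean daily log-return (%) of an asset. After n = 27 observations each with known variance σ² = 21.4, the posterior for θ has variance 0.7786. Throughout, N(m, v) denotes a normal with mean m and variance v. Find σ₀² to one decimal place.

For the Normal–Normal model with known σ², precisions add: τ_n = τ₀ + n/σ².
So 1/σ₀² = 1/0.7786 − 27/21.4 = 1.284357 − 1.261682 = 0.022675.
Hence σ₀² = 1/0.022675 ≈ 44.1.

σ₀² = 44.1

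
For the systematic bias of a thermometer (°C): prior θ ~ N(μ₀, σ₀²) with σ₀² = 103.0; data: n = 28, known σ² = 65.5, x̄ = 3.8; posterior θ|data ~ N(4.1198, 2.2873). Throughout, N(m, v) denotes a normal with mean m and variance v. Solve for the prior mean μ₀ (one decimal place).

The posterior mean is a precision-weighted average: μ_n = (τ₀μ₀ + τ_data·x̄)/(τ₀+τ_data), with τ₀=1/σ₀² and τ_data=n/σ².
Here τ₀ = 1/103.0 = 0.009709 and τ_data = 28/65.5 = 0.427481, so τ_n = 0.437190.
Rearranging for μ₀: μ₀ = (μ_n·τ_n − τ_data·x̄)/τ₀ = (4.1198·0.437190 − 0.427481·3.8) / 0.009709 = 0.176708/0.009709 ≈ 18.2.

μ₀ = 18.2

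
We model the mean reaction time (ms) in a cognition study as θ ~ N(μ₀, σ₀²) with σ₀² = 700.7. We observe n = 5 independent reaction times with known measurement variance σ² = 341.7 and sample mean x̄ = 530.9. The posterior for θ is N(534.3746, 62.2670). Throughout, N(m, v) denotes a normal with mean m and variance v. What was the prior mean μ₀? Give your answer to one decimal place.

μ₀ = 570.0

The posterior mean is a precision-weighted average: μ_n = (τ₀μ₀ + τ_data·x̄)/(τ₀+τ_data), with τ₀=1/σ₀² and τ_data=n/σ².
Here τ₀ = 1/700.7 = 0.001427 and τ_data = 5/341.7 = 0.014633, so τ_n = 0.016060.
Rearranging for μ₀: μ₀ = (μ_n·τ_n − τ_data·x̄)/τ₀ = (534.3746·0.016060 − 0.014633·530.9) / 0.001427 = 0.813396/0.001427 ≈ 570.0.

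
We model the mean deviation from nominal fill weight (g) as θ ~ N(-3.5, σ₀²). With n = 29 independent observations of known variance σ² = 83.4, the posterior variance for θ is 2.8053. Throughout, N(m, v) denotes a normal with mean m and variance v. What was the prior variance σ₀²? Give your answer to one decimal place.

For the Normal–Normal model with known σ², precisions add: τ_n = τ₀ + n/σ².
So 1/σ₀² = 1/2.8053 − 29/83.4 = 0.356468 − 0.347722 = 0.008746.
Hence σ₀² = 1/0.008746 ≈ 114.3.

σ₀² = 114.3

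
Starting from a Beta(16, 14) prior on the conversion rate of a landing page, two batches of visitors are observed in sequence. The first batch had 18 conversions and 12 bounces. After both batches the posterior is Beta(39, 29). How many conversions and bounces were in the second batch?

Because Beta–binomial updating is additive in the counts, the combined data contributed (α_post−α_prior, β_post−β_prior) successes and failures.
Total across both batches: 39−16=23 conversions, 29−14=15 bounces.
Subtract the first batch: 23−18=5 conversions and 15−12=3 bounces.

5 conversions and 3 bounces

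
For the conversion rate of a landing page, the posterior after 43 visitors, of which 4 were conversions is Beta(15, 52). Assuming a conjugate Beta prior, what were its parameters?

A Beta(α, β) prior with s successes and f failures in binomial data gives a Beta(α+s, β+f) posterior.
So α = 15 − 4 = 11 and β = 52 − 39 = 13.

Beta(11, 13)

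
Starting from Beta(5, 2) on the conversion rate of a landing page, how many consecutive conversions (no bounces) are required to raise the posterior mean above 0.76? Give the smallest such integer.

k = 2

After k conversions and 0 bounces the posterior is Beta(5+k, 2), with mean (5+k)/(5+2+k).
Set (5+k)/(7+k) > 0.76 and solve: k > (0.76·7 − 5)/(1 − 0.76) = 1.333.
The smallest integer exceeding 1.333 is 2.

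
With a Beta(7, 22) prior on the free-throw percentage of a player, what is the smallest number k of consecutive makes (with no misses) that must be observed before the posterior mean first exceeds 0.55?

k = 20

After k makes and 0 misses the posterior is Beta(7+k, 22), with mean (7+k)/(7+22+k).
Set (7+k)/(29+k) > 0.55 and solve: k > (0.55·29 − 7)/(1 − 0.55) = 19.889.
The smallest integer exceeding 19.889 is 20.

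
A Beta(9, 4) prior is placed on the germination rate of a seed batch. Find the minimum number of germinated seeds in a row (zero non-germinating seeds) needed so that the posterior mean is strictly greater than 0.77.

After k germinated seeds and 0 non-germinating seeds the posterior is Beta(9+k, 4), with mean (9+k)/(9+4+k).
Set (9+k)/(13+k) > 0.77 and solve: k > (0.77·13 − 9)/(1 − 0.77) = 4.391.
The smallest integer exceeding 4.391 is 5, and checking k=5: (14)/(18) = 0.7778 > 0.77.

k = 5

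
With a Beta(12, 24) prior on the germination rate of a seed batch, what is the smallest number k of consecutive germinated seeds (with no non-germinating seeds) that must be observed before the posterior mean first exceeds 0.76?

After k germinated seeds and 0 non-germinating seeds the posterior is Beta(12+k, 24), with mean (12+k)/(12+24+k).
Set (12+k)/(36+k) > 0.76 and solve: k > (0.76·36 − 12)/(1 − 0.76) = 64.000.
The smallest integer exceeding 64.000 is 65, and checking k=65: (77)/(101) = 0.7624 > 0.76.

k = 65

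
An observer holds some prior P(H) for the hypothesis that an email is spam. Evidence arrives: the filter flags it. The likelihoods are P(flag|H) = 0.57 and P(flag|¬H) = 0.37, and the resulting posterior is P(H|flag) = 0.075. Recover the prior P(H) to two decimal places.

In odds form, posterior odds = prior odds × likelihood ratio, so prior odds = posterior odds ÷ LR.
Posterior odds = 0.075/(1−0.075) = 0.0811. LR = 0.57/0.37 = 1.5405.
Prior odds = 0.0811/1.5405 = 0.0526, so P(H) = 0.0526/(1+0.0526) ≈ 0.05.

P(H) = 0.05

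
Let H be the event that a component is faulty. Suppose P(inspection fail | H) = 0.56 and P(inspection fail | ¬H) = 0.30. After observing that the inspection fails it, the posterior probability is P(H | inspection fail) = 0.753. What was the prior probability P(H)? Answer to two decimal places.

Bayes' rule in odds form gives O(H|E) = O(H)·[P(E|H)/P(E|¬H)], hence O(H) = O(H|E)/LR.
Posterior odds = 0.753/(1−0.753) = 3.0486. LR = 0.56/0.30 = 1.8667.
Prior odds = 3.0486/1.8667 = 1.6331, so P(H) = 1.6331/(1+1.6331) ≈ 0.62.

P(H) = 0.62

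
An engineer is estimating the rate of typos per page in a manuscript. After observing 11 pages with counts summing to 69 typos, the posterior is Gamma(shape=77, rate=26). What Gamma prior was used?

Gamma–Poisson conjugacy: posterior shape = α + Σxᵢ, posterior rate = β + n.
So α = 77 − 69 = 8 and β = 26 − 11 = 15.

Gamma(shape=8, rate=15)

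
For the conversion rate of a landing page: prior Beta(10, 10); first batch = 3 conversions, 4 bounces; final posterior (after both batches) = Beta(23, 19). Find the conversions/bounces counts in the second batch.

Sequential conjugate updates are equivalent to a single update on the pooled data, so total successes = posterior α − prior α and total failures = posterior β − prior β.
Total across both batches: 23−10=13 conversions, 19−10=9 bounces.
Subtract the first batch: 13−3=10 conversions and 9−4=5 bounces.

10 conversions and 5 bounces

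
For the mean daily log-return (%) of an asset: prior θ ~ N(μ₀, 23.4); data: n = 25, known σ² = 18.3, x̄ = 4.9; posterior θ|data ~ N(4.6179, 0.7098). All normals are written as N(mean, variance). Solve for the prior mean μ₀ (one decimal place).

μ₀ = -4.4

With known observation variance, the Normal–Normal posterior has precision τ_n = τ₀ + n/σ² and mean μ_n = (τ₀μ₀ + (n/σ²)x̄)/τ_n.
Here τ₀ = 1/23.4 = 0.042735 and τ_data = 25/18.3 = 1.366120, so τ_n = 1.408855.
Rearranging for μ₀: μ₀ = (μ_n·τ_n − τ_data·x̄)/τ₀ = (4.6179·1.408855 − 1.366120·4.9) / 0.042735 = -0.188036/0.042735 ≈ -4.4.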